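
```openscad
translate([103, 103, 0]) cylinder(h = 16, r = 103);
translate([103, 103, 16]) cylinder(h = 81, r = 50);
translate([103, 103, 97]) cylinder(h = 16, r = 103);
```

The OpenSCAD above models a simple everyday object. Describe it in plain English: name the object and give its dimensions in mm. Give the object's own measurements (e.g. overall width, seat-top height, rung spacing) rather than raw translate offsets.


A spool: two coaxial disc flanges of radius 103 mm and thickness 16 mm, joined by a core cylinder of radius 50 mm and height 81 mm. The lower flange rests on z = 0 and the three cylinders share a vertical axis.


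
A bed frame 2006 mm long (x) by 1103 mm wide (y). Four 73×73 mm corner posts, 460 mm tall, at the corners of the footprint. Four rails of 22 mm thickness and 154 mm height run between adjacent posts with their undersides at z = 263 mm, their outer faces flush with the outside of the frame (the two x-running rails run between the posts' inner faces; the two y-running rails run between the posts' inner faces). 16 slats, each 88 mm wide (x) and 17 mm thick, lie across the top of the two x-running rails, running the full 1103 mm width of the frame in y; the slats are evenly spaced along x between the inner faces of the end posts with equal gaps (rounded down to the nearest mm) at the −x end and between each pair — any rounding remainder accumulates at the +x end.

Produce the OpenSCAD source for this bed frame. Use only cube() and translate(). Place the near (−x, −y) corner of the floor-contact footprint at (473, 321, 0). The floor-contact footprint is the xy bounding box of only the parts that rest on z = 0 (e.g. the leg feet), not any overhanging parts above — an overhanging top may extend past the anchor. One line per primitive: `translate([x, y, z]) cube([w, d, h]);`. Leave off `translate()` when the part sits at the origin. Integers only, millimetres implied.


translate([473, 321, 0]) cube([73, 73, 460]);
translate([473, 1351, 0]) cube([73, 73, 460]);
translate([2406, 321, 0]) cube([73, 73, 460]);
translate([2406, 1351, 0]) cube([73, 73, 460]);
translate([546, 321, 263]) cube([1860, 22, 154]);
translate([546, 1402, 263]) cube([1860, 22, 154]);
translate([473, 394, 263]) cube([22, 957, 154]);
translate([2457, 394, 263]) cube([22, 957, 154]);
translate([572, 321, 417]) cube([88, 1103, 17]);
translate([686, 321, 417]) cube([88, 1103, 17]);
translate([800, 321, 417]) cube([88, 1103, 17]);
translate([914, 321, 417]) cube([88, 1103, 17]);
translate([1028, 321, 417]) cube([88, 1103, 17]);
translate([1142, 321, 417]) cube([88, 1103, 17]);
translate([1256, 321, 417]) cube([88, 1103, 17]);
translate([1370, 321, 417]) cube([88, 1103, 17]);
translate([1484, 321, 417]) cube([88, 1103, 17]);
translate([1598, 321, 417]) cube([88, 1103, 17]);
translate([1712, 321, 417]) cube([88, 1103, 17]);
translate([1826, 321, 417]) cube([88, 1103, 17]);
translate([1940, 321, 417]) cube([88, 1103, 17]);
translate([2054, 321, 417]) cube([88, 1103, 17]);
translate([2168, 321, 417]) cube([88, 1103, 17]);
translate([2282, 321, 417]) cube([88, 1103, 17]);


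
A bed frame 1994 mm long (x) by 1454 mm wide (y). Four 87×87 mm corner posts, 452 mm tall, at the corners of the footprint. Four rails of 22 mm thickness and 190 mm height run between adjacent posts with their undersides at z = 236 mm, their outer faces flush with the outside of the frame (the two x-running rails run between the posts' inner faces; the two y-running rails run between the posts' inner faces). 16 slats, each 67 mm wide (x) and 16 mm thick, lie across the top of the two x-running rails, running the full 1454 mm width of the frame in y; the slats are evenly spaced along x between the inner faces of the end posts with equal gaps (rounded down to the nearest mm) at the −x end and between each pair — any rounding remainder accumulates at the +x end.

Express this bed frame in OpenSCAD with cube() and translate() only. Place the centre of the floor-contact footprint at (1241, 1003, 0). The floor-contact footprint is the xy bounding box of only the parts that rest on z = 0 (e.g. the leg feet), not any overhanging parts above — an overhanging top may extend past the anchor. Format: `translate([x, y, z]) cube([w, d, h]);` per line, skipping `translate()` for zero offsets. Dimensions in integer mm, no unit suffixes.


// slat z = rail_z + rail_h = 236 + 190 = 426
// slat gap = ⌊(1820 − 16·67) / 17⌋ = 44
translate([244, 276, 0]) cube([87, 87, 452]);
translate([244, 1643, 0]) cube([87, 87, 452]);
translate([2151, 276, 0]) cube([87, 87, 452]);
translate([2151, 1643, 0]) cube([87, 87, 452]);
translate([331, 276, 236]) cube([1820, 22, 190]);
translate([331, 1708, 236]) cube([1820, 22, 190]);
translate([244, 363, 236]) cube([22, 1280, 190]);
translate([2216, 363, 236]) cube([22, 1280, 190]);
translate([375, 276, 426]) cube([67, 1454, 16]);
translate([486, 276, 426]) cube([67, 1454, 16]);
translate([597, 276, 426]) cube([67, 1454, 16]);
translate([708, 276, 426]) cube([67, 1454, 16]);
translate([819, 276, 426]) cube([67, 1454, 16]);
translate([930, 276, 426]) cube([67, 1454, 16]);
translate([1041, 276, 426]) cube([67, 1454, 16]);
translate([1152, 276, 426]) cube([67, 1454, 16]);
translate([1263, 276, 426]) cube([67, 1454, 16]);
translate([1374, 276, 426]) cube([67, 1454, 16]);
translate([1485, 276, 426]) cube([67, 1454, 16]);
translate([1596, 276, 426]) cube([67, 1454, 16]);
translate([1707, 276, 426]) cube([67, 1454, 16]);
translate([1818, 276, 426]) cube([67, 1454, 16]);
translate([1929, 276, 426]) cube([67, 1454, 16]);
translate([2040, 276, 426]) cube([67, 1454, 16]);


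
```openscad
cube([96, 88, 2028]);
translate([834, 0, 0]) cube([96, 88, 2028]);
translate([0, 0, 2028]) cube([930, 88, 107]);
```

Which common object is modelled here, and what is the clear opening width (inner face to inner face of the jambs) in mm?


A door frame. The clear opening width is 738 mm.

Two 2028 mm tall posts with a header on top — a door frame. The left jamb is 96 mm wide at x = 0; the right jamb starts at x = 834. The clear opening is 834 − 96 = 738 mm.


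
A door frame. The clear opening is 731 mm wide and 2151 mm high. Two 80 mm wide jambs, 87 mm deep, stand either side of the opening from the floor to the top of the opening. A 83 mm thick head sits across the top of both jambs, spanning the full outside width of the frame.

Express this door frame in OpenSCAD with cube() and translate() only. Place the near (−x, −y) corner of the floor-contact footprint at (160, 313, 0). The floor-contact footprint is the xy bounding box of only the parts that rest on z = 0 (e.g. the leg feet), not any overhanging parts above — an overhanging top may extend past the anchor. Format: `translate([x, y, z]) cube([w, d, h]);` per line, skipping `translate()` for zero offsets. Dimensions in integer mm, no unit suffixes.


translate([160, 313, 0]) cube([80, 87, 2151]);
translate([971, 313, 0]) cube([80, 87, 2151]);
translate([160, 313, 2151]) cube([891, 87, 83]);


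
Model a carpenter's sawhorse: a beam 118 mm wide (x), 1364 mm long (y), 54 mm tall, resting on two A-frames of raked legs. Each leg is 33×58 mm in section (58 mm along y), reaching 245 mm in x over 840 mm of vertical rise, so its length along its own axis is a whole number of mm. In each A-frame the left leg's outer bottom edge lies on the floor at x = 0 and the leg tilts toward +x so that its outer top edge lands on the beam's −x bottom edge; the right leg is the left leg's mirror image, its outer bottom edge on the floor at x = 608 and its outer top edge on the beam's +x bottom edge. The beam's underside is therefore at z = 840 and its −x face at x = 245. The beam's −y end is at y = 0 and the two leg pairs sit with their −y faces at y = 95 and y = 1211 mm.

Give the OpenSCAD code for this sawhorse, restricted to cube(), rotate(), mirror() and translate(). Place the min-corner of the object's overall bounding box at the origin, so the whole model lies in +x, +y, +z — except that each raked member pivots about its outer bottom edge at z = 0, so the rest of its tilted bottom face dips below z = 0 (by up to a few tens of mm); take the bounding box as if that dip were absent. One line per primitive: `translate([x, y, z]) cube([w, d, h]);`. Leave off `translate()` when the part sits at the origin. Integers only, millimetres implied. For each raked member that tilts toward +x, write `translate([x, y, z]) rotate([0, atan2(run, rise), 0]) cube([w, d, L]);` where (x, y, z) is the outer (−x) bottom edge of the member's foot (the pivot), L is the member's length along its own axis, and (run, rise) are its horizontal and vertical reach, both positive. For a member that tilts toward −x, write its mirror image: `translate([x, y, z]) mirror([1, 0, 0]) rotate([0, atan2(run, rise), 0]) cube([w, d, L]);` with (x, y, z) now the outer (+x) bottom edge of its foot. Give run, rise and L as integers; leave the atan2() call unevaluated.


translate([245, 0, 840]) cube([118, 1364, 54]);
translate([0, 95, 0]) rotate([0, atan2(245, 840), 0]) cube([33, 58, 875]);
translate([608, 95, 0]) mirror([1, 0, 0]) rotate([0, atan2(245, 840), 0]) cube([33, 58, 875]);
translate([0, 1211, 0]) rotate([0, atan2(245, 840), 0]) cube([33, 58, 875]);
translate([608, 1211, 0]) mirror([1, 0, 0]) rotate([0, atan2(245, 840), 0]) cube([33, 58, 875]);


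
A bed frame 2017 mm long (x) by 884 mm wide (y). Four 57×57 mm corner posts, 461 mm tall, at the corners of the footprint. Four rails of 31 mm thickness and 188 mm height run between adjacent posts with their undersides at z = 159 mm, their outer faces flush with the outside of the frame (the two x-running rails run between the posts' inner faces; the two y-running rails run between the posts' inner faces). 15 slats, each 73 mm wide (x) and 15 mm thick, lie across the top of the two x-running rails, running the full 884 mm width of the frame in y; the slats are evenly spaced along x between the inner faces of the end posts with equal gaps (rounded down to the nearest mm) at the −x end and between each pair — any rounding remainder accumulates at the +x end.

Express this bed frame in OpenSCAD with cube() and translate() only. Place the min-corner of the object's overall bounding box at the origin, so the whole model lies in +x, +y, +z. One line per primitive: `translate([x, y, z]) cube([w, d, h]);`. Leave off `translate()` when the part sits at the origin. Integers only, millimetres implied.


cube([57, 57, 461]);
translate([0, 827, 0]) cube([57, 57, 461]);
translate([1960, 0, 0]) cube([57, 57, 461]);
translate([1960, 827, 0]) cube([57, 57, 461]);
translate([57, 0, 159]) cube([1903, 31, 188]);
translate([57, 853, 159]) cube([1903, 31, 188]);
translate([0, 57, 159]) cube([31, 770, 188]);
translate([1986, 57, 159]) cube([31, 770, 188]);
translate([107, 0, 347]) cube([73, 884, 15]);
translate([230, 0, 347]) cube([73, 884, 15]);
translate([353, 0, 347]) cube([73, 884, 15]);
translate([476, 0, 347]) cube([73, 884, 15]);
translate([599, 0, 347]) cube([73, 884, 15]);
translate([722, 0, 347]) cube([73, 884, 15]);
translate([845, 0, 347]) cube([73, 884, 15]);
translate([968, 0, 347]) cube([73, 884, 15]);
translate([1091, 0, 347]) cube([73, 884, 15]);
translate([1214, 0, 347]) cube([73, 884, 15]);
translate([1337, 0, 347]) cube([73, 884, 15]);
translate([1460, 0, 347]) cube([73, 884, 15]);
translate([1583, 0, 347]) cube([73, 884, 15]);
translate([1706, 0, 347]) cube([73, 884, 15]);
translate([1829, 0, 347]) cube([73, 884, 15]);


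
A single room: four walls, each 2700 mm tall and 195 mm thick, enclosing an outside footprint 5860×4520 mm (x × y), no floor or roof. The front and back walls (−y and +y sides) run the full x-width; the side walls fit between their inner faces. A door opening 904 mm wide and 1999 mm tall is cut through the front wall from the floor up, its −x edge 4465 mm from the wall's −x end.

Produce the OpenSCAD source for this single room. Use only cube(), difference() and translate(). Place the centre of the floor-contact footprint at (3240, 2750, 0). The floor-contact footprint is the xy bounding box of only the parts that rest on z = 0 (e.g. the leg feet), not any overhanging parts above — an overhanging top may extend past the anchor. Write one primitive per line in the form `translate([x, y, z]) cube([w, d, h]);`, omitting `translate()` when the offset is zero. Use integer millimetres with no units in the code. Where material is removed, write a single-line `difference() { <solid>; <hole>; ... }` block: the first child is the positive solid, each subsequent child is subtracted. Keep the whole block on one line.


difference() { translate([310, 490, 0]) cube([5860, 195, 2700]); translate([4775, 490, 0]) cube([904, 195, 1999]); }
translate([310, 4815, 0]) cube([5860, 195, 2700]);
translate([310, 685, 0]) cube([195, 4130, 2700]);
translate([5975, 685, 0]) cube([195, 4130, 2700]);


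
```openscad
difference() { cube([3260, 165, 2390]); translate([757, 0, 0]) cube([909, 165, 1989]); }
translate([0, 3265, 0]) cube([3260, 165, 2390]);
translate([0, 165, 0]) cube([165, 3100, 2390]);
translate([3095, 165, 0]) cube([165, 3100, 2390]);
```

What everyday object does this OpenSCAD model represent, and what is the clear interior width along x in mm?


A single room. The interior width is 2930 mm.

Four walls enclosing a rectangle with a door in the front wall — a room. Outside width 3260 minus two 165 mm walls gives 2930 mm.


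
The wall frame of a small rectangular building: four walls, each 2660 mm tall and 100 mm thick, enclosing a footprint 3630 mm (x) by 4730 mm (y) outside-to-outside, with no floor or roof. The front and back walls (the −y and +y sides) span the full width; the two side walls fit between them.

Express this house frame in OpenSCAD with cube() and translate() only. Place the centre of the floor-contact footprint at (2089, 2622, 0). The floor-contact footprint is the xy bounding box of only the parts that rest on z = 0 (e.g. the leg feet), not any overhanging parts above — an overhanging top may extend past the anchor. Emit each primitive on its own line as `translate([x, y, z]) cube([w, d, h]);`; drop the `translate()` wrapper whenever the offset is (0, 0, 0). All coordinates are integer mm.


translate([274, 257, 0]) cube([3630, 100, 2660]);
translate([274, 4887, 0]) cube([3630, 100, 2660]);
translate([274, 357, 0]) cube([100, 4530, 2660]);
translate([3804, 357, 0]) cube([100, 4530, 2660]);


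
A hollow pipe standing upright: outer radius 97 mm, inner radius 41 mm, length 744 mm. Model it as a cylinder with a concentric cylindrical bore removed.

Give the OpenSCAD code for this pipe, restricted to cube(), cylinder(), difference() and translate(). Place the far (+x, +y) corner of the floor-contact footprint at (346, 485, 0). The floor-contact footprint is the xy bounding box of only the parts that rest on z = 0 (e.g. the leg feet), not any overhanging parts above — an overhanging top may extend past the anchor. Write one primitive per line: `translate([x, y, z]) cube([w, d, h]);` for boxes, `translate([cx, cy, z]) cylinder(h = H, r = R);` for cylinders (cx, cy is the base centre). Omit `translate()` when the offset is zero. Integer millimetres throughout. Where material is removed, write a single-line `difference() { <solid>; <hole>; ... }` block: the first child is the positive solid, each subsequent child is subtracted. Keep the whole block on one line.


difference() { translate([249, 388, 0]) cylinder(h = 744, r = 97); translate([249, 388, 0]) cylinder(h = 744, r = 41); }


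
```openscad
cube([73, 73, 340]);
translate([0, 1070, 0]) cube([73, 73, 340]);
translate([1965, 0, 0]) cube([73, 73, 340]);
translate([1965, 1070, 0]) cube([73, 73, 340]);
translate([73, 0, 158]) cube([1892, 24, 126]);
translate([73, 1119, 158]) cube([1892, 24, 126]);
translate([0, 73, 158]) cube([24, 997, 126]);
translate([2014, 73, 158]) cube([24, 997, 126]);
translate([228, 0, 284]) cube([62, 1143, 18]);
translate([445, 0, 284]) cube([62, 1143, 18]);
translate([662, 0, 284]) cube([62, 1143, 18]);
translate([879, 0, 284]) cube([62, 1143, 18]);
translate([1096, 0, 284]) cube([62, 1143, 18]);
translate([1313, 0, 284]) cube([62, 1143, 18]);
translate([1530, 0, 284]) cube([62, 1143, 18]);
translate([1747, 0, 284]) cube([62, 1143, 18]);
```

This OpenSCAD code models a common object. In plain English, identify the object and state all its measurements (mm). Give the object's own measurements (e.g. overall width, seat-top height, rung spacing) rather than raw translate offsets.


A bed frame 2038 mm long (x) by 1143 mm wide (y). Four 73×73 mm corner posts, 340 mm tall, at the corners of the footprint. Four rails of 24 mm thickness and 126 mm height run between adjacent posts with their undersides at z = 158 mm, their outer faces flush with the outside of the frame (the two x-running rails run between the posts' inner faces; the two y-running rails run between the posts' inner faces). 8 slats, each 62 mm wide (x) and 18 mm thick, lie across the top of the two x-running rails, running the full 1143 mm width of the frame in y; along x they sit between the end posts with a 155 mm gap after the −x posts and between neighbouring slats, leaving 156 mm before the +x posts.


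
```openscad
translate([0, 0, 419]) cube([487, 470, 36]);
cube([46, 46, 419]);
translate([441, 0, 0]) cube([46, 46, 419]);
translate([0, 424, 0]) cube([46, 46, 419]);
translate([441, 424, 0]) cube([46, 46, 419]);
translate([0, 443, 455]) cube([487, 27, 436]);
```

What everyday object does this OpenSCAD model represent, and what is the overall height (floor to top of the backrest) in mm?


A chair. The overall height is 891 mm.

A slab on four corner posts with a tall panel at the back — a chair. The seat slab sits at z = 419 with thickness 36, and the 436 mm backrest starts at the seat top, so the overall height is 419 + 36 + 436 = 891 mm.


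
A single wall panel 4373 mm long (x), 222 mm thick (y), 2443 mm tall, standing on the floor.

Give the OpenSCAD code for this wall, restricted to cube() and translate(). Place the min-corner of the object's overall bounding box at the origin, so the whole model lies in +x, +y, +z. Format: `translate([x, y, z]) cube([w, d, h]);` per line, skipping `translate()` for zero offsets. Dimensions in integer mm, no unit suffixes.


cube([4373, 222, 2443]);


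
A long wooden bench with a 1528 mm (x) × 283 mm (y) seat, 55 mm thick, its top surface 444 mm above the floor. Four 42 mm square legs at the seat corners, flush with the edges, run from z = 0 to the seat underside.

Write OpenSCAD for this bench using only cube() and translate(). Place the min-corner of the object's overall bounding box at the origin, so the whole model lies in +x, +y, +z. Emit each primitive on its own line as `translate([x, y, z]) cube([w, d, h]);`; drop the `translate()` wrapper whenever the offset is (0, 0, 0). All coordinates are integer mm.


translate([0, 0, 389]) cube([1528, 283, 55]);
cube([42, 42, 389]);
translate([0, 241, 0]) cube([42, 42, 389]);
translate([1486, 0, 0]) cube([42, 42, 389]);
translate([1486, 241, 0]) cube([42, 42, 389]);


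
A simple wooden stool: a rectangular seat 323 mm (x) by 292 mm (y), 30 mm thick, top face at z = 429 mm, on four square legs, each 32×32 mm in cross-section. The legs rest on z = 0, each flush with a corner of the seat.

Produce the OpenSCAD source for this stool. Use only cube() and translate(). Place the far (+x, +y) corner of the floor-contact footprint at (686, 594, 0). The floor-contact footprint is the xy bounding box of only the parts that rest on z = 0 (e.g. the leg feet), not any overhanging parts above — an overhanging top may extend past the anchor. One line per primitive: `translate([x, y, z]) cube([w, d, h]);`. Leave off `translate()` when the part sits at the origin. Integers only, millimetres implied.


translate([363, 302, 399]) cube([323, 292, 30]);
translate([363, 302, 0]) cube([32, 32, 399]);
translate([654, 302, 0]) cube([32, 32, 399]);
translate([363, 562, 0]) cube([32, 32, 399]);
translate([654, 562, 0]) cube([32, 32, 399]);


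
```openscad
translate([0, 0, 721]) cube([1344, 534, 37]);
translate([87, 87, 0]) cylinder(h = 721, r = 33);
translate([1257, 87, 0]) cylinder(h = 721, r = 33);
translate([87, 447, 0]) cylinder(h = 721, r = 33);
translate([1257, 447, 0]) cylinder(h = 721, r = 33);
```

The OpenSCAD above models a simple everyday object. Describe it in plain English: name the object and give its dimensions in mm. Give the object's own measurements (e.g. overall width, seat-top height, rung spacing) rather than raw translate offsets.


A table: top 1344 mm (x) × 534 mm (y), 37 mm thick, upper face at z = 758 mm, on four round legs of 66 mm diameter, each leg's bounding box inset 54 mm from the nearest pair of top edges from z = 0 to the bottom of the top.


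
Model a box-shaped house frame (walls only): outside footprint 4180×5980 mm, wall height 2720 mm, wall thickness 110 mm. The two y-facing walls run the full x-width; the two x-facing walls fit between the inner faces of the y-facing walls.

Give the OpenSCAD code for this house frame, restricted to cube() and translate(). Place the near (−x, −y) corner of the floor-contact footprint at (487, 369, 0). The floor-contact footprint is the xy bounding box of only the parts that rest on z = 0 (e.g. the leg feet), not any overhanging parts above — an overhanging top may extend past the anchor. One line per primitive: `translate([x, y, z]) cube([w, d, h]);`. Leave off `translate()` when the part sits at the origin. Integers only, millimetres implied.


translate([487, 369, 0]) cube([4180, 110, 2720]);
translate([487, 6239, 0]) cube([4180, 110, 2720]);
translate([487, 479, 0]) cube([110, 5760, 2720]);
translate([4557, 479, 0]) cube([110, 5760, 2720]);


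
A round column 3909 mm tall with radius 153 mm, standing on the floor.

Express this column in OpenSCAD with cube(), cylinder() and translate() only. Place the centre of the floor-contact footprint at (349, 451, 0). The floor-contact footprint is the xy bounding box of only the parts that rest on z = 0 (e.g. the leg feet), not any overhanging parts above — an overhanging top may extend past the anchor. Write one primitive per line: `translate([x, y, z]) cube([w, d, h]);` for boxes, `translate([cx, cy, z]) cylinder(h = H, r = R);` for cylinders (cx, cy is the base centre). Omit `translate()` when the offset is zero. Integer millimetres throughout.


translate([349, 451, 0]) cylinder(h = 3909, r = 153);


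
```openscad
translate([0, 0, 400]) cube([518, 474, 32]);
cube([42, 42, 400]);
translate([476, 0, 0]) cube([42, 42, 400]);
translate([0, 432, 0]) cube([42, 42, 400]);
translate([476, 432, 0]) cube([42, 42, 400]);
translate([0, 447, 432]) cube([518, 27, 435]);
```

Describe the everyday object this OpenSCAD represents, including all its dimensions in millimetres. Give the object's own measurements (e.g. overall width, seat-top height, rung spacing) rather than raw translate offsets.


A chair. The seat is a 518×474×32 mm slab with its top at z = 432 mm, on four 42×42 mm corner legs (flush with the seat edges, standing on z = 0). A flat backrest 27 mm thick, 435 mm tall, spans the full seat width and rises from the seat top along its +y edge, rear face flush with the rear of the seat.


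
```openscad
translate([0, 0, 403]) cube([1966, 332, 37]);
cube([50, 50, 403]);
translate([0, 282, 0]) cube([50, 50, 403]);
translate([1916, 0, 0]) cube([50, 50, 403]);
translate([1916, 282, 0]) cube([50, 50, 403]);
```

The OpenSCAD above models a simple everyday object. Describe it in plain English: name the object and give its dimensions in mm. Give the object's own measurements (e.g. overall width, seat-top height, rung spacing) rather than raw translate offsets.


A bench: a 1966×332 mm seat slab, 37 mm thick, top at z = 440 mm, on four 50×50 mm square legs flush with the seat corners and standing on z = 0.


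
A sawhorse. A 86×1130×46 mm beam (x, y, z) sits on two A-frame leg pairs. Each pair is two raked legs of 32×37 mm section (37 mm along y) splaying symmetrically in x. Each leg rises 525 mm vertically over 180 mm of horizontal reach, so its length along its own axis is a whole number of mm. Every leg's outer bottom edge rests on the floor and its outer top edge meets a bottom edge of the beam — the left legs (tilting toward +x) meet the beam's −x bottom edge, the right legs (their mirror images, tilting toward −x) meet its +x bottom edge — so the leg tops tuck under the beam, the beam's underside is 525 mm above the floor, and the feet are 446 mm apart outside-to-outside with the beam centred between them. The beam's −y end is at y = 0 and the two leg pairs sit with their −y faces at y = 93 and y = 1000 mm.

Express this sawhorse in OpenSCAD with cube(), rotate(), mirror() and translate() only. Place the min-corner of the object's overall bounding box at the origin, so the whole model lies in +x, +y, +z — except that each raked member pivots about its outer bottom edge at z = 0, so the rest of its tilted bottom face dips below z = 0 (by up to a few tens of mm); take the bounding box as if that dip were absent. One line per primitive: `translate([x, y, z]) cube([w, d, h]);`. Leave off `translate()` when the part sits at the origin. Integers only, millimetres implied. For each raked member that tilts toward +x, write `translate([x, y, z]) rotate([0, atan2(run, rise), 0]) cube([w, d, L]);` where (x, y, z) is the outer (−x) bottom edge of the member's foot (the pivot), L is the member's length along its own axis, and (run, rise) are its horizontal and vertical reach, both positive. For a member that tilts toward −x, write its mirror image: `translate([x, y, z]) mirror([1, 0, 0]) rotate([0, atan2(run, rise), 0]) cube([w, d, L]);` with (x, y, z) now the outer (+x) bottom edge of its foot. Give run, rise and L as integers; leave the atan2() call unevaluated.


translate([180, 0, 525]) cube([86, 1130, 46]);
translate([0, 93, 0]) rotate([0, atan2(180, 525), 0]) cube([32, 37, 555]);
translate([446, 93, 0]) mirror([1, 0, 0]) rotate([0, atan2(180, 525), 0]) cube([32, 37, 555]);
translate([0, 1000, 0]) rotate([0, atan2(180, 525), 0]) cube([32, 37, 555]);
translate([446, 1000, 0]) mirror([1, 0, 0]) rotate([0, atan2(180, 525), 0]) cube([32, 37, 555]);


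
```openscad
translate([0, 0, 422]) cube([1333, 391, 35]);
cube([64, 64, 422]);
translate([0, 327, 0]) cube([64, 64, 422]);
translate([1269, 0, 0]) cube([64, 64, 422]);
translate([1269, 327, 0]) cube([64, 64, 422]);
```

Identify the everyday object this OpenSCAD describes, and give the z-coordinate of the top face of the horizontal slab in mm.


A bench. The seat-top height is 457 mm.

A long slab on four corner posts — a bench. The slab sits at z = 422 with thickness 35, so the top is 422 + 35 = 457 mm.


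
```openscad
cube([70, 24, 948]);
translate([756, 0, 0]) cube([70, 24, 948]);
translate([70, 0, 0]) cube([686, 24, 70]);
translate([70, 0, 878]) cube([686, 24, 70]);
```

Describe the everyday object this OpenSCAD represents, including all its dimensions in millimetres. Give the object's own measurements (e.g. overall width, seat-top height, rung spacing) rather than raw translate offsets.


A rectangular picture frame lying in the x–z plane (depth along y). The opening is 686 mm wide (x) by 808 mm tall (z), surrounded by a border 70 mm wide on all four sides. The frame is 24 mm deep and is made of two full-height vertical stiles with two horizontal rails fitted between them.


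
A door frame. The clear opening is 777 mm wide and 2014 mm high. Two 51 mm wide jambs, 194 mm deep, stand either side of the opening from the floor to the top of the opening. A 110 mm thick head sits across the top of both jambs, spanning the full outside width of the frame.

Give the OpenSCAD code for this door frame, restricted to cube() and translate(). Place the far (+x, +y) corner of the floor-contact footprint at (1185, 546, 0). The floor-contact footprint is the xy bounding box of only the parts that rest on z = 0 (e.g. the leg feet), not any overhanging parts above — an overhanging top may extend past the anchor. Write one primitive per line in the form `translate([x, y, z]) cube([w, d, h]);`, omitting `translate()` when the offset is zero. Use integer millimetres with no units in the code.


translate([306, 352, 0]) cube([51, 194, 2014]);
translate([1134, 352, 0]) cube([51, 194, 2014]);
translate([306, 352, 2014]) cube([879, 194, 110]);


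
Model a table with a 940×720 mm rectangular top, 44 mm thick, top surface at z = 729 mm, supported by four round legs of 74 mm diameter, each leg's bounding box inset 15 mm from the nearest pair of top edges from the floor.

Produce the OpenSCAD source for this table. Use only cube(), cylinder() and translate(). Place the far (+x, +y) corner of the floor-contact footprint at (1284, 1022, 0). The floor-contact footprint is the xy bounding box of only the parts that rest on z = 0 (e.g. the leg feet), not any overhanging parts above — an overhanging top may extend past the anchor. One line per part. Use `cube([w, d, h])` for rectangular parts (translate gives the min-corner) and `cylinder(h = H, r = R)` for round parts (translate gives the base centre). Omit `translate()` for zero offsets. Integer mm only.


translate([359, 317, 685]) cube([940, 720, 44]);
translate([411, 369, 0]) cylinder(h = 685, r = 37);
translate([1247, 369, 0]) cylinder(h = 685, r = 37);
translate([411, 985, 0]) cylinder(h = 685, r = 37);
translate([1247, 985, 0]) cylinder(h = 685, r = 37);


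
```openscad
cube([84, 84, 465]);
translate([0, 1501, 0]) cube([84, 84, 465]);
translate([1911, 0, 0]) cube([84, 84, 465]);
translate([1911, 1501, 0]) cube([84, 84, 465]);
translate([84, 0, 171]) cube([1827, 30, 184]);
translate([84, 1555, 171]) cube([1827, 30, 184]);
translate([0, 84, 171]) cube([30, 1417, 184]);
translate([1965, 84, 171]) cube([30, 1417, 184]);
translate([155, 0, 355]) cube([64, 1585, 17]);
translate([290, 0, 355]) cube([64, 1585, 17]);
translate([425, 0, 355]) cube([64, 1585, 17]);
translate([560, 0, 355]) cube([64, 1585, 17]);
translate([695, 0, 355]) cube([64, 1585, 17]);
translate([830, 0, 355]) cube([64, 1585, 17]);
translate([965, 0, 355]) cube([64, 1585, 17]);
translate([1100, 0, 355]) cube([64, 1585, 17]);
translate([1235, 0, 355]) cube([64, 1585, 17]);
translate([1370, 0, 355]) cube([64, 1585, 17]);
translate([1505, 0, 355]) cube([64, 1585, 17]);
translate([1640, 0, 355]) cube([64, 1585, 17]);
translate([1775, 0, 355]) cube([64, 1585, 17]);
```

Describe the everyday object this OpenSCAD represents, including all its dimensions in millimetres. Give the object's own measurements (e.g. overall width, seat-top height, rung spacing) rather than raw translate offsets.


A bed frame 1995 mm long (x) by 1585 mm wide (y). Four 84×84 mm corner posts, 465 mm tall, at the corners of the footprint. Four rails of 30 mm thickness and 184 mm height run between adjacent posts with their undersides at z = 171 mm, their outer faces flush with the outside of the frame (the two x-running rails run between the posts' inner faces; the two y-running rails run between the posts' inner faces). 13 slats, each 64 mm wide (x) and 17 mm thick, lie across the top of the two x-running rails, running the full 1585 mm width of the frame in y; along x they sit between the end posts with a 71 mm gap after the −x posts and between neighbouring slats, leaving 72 mm before the +x posts.


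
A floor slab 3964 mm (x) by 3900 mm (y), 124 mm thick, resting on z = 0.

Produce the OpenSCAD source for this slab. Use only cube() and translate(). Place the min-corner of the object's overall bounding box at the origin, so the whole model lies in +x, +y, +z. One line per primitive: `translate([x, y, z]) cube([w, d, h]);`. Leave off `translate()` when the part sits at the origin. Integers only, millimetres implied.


cube([3964, 3900, 124]);


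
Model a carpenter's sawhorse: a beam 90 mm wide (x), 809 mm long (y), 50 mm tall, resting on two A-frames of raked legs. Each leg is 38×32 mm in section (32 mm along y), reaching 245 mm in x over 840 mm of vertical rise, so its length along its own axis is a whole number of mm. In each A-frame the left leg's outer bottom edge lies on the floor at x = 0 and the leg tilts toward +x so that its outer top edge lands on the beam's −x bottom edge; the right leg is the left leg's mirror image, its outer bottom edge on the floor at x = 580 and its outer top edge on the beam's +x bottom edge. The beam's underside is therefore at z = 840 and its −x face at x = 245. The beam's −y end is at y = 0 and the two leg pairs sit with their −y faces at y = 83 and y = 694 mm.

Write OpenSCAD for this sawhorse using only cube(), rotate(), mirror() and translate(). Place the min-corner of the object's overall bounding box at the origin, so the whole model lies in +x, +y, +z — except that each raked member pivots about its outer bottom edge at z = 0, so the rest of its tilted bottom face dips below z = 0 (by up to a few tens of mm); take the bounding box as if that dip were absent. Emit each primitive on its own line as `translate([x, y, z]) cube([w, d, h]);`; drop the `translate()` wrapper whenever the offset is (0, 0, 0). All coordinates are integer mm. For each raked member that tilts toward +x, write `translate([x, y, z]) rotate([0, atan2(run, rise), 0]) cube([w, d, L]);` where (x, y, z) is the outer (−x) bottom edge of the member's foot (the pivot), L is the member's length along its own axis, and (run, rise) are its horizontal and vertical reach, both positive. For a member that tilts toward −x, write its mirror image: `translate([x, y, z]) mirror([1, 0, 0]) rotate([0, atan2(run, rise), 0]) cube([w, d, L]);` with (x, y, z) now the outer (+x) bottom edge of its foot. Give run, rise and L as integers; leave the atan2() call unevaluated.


translate([245, 0, 840]) cube([90, 809, 50]);
translate([0, 83, 0]) rotate([0, atan2(245, 840), 0]) cube([38, 32, 875]);
translate([580, 83, 0]) mirror([1, 0, 0]) rotate([0, atan2(245, 840), 0]) cube([38, 32, 875]);
translate([0, 694, 0]) rotate([0, atan2(245, 840), 0]) cube([38, 32, 875]);
translate([580, 694, 0]) mirror([1, 0, 0]) rotate([0, atan2(245, 840), 0]) cube([38, 32, 875]);


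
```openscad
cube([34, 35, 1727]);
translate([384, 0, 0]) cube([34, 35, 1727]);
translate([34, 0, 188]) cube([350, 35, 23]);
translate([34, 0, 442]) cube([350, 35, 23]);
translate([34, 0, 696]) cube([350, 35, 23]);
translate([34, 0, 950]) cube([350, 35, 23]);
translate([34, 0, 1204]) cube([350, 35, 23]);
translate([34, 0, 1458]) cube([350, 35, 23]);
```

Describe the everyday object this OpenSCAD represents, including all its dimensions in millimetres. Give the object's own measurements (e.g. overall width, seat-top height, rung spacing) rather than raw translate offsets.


A straight ladder. Two 34×35 mm vertical rails, 1727 mm tall, stand 418 mm apart (outside-to-outside) with their front faces coplanar on the −y side. 6 rungs, each 35 mm deep and 23 mm tall, span between the inner faces of the rails, front faces flush with the rails. The lowest rung's underside is at z = 188 mm and rungs are spaced 254 mm apart (underside to underside).


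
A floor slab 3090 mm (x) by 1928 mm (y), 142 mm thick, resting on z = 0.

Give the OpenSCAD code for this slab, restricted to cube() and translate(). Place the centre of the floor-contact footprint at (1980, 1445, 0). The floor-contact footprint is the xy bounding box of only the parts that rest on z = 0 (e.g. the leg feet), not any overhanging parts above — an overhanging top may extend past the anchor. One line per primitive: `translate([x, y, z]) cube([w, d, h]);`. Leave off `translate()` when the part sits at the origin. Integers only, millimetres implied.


translate([435, 481, 0]) cube([3090, 1928, 142]);


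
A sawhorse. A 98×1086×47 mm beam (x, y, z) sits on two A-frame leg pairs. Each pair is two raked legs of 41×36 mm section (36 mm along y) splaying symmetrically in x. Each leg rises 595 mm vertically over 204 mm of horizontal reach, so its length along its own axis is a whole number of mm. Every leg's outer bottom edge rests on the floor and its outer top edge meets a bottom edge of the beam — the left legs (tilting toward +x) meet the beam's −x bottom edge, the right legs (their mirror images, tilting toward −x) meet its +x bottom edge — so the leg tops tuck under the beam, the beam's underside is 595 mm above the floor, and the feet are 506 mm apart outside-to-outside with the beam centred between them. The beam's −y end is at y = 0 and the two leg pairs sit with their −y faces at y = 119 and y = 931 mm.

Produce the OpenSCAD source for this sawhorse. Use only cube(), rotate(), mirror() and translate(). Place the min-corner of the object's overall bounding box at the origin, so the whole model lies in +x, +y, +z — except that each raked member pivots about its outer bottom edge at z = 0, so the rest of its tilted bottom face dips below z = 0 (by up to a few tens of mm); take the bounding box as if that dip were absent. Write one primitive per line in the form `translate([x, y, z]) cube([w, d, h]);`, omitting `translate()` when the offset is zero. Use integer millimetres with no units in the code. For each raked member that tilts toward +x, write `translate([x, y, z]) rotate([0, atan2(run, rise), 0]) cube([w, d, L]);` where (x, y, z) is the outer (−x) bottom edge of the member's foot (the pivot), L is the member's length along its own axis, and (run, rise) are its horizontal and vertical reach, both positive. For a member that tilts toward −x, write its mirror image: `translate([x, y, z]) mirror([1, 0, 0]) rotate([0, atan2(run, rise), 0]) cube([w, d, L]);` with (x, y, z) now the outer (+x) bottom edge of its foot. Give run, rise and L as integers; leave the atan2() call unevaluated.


translate([204, 0, 595]) cube([98, 1086, 47]);
translate([0, 119, 0]) rotate([0, atan2(204, 595), 0]) cube([41, 36, 629]);
translate([506, 119, 0]) mirror([1, 0, 0]) rotate([0, atan2(204, 595), 0]) cube([41, 36, 629]);
translate([0, 931, 0]) rotate([0, atan2(204, 595), 0]) cube([41, 36, 629]);
translate([506, 931, 0]) mirror([1, 0, 0]) rotate([0, atan2(204, 595), 0]) cube([41, 36, 629]);


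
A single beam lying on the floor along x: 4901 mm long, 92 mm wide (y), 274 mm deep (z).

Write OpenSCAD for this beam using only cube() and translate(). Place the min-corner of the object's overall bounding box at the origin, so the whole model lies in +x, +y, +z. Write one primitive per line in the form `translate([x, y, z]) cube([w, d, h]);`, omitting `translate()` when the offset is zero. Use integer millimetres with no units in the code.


cube([4901, 92, 274]);


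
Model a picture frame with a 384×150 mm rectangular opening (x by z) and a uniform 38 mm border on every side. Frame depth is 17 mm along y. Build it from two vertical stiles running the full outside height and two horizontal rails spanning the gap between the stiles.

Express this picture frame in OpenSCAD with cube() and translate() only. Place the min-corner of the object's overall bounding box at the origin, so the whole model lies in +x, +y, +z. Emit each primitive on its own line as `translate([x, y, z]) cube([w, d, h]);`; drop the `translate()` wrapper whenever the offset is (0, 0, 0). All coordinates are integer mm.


cube([38, 17, 226]);
translate([422, 0, 0]) cube([38, 17, 226]);
translate([38, 0, 0]) cube([384, 17, 38]);
translate([38, 0, 188]) cube([384, 17, 38]);


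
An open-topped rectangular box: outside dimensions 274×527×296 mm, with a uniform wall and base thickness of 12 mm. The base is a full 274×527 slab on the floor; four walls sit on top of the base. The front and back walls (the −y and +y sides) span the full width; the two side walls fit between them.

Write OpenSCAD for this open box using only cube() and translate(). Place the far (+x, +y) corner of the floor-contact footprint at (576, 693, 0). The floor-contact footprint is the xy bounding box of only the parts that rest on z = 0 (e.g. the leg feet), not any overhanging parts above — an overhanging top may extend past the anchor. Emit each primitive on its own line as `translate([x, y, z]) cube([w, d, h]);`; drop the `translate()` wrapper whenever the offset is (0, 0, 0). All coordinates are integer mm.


translate([302, 166, 0]) cube([274, 527, 12]);
translate([302, 166, 12]) cube([274, 12, 284]);
translate([302, 681, 12]) cube([274, 12, 284]);
translate([302, 178, 12]) cube([12, 503, 284]);
translate([564, 178, 12]) cube([12, 503, 284]);
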